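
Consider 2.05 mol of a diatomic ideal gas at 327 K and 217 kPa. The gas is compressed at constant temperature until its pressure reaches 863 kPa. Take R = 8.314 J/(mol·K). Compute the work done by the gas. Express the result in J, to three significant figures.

W ≈ -7690 J

Isothermal process: W = nRT ln(V₂/V₁) = nRT ln(P₁/P₂).
W = (2.05)(8.314)(327) × ln(217/863)
  = 5573 × ln(0.2514) = 5573 × -1.381
W_by_gas = -7694 J.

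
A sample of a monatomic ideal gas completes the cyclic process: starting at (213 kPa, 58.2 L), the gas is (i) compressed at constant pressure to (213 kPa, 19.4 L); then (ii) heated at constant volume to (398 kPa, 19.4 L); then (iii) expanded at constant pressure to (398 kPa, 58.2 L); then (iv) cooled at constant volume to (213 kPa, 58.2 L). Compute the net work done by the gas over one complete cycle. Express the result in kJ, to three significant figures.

Constant-volume legs do no work.
W(i) = (213)(19.4 − 58.2) = -8264 J; W(iii) = (398)(58.2 − 19.4) = 15442 J.
W_net = -8264 + 15442 = 7178 J (the clockwise enclosed area).

W_net ≈ 7.18 kJ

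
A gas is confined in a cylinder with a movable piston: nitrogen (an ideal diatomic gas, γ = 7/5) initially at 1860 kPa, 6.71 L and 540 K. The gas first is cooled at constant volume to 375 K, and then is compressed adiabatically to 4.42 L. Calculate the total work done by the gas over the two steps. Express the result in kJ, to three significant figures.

Step 1 (isochoric): W = 0 (constant volume).
After step 1: P = 1292 kPa (V unchanged).
Step 2 (adiabatic): W = (P₁V₁ − P₂V₂)/(γ−1) = (8667 − 10242)/0.4 = -3938 J.
W_total = 0 − 3938 = -3938 J.

W_total ≈ -3.94 kJ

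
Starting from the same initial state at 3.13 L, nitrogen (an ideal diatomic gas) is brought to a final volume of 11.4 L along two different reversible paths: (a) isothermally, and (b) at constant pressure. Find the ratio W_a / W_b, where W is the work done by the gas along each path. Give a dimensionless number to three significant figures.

W_a / W_b ≈ 0.489

Path (a) isothermal: W = P₁V₁ ln(V₂/V₁) → W_a/(P₁V₁) = 1.293.
Path (b) isobaric: W = P₁(V₂ − V₁) → W_b/(P₁V₁) = 2.642.
W_a / W_b = 1.293 / 2.642 = 0.4892.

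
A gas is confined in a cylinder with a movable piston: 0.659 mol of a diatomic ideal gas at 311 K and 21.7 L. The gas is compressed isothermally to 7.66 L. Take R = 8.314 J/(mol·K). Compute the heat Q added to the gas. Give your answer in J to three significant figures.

Q ≈ -1770 J

Isothermal ⇒ ΔU = 0, so Q = W = nRT ln(V₂/V₁).
Q = (0.659)(8.314)(311) ln(7.66/21.7) = 1704 × -1.041 = -1774 J.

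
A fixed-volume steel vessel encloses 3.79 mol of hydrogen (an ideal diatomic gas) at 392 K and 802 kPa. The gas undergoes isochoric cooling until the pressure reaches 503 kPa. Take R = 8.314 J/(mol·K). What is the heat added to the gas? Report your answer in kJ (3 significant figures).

Constant volume ⇒ W = 0, so Q = ΔU = nCᵥΔT with Cᵥ = 5R/2 = 20.79 J/(mol·K).
At constant V, T₂/T₁ = P₂/P₁ ⇒ ΔT = T₁(P₂/P₁ − 1) = 392·(503/802 − 1) = -146.1 K.
ΔU = (3.79)(20.79)(-146.1) = -11513 J.

Q ≈ -11.5 kJ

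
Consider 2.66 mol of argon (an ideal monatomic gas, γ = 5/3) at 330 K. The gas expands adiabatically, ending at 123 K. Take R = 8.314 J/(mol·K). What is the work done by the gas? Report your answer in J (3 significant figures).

Adiabatic ⇒ Q = 0, so W_by = −ΔU = nCᵥ(T₁ − T₂).
Cᵥ = 3R/2 = 12.47 J/(mol·K).
W = (2.66)(12.47)(330 − 123) = 6867 J.

W ≈ 6870 J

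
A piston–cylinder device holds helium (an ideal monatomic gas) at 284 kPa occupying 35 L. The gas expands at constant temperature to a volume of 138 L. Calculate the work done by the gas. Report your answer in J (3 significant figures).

Isothermal: W = nRT ln(V₂/V₁) = P₁V₁ ln(V₂/V₁).
P₁V₁ = (284 kPa)(35 L) = 9940 J.
W = 9940 × ln(138/35) = 9940 × 1.372
W_by_gas = 13637 J.

W ≈ 13600 J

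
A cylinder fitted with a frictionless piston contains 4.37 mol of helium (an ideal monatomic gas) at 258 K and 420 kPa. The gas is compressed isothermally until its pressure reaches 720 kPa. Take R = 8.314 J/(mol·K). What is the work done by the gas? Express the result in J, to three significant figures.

Isothermal process: W = nRT ln(V₂/V₁) = nRT ln(P₁/P₂).
W = (4.37)(8.314)(258) × ln(420/720)
  = 9374 × ln(0.5833) = 9374 × -0.539
W_by_gas = -5052 J.

W ≈ -5050 J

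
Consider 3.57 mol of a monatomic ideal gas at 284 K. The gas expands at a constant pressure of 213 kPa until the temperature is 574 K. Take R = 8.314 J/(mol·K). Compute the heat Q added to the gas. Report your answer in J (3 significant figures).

Q ≈ 21500 J

Isobaric: W = nRΔT = (3.57)(8.314)(290) = 8607 J.
ΔU = nCᵥΔT with Cᵥ = 3R/2: ΔU = (3.57)(12.47)(290) = 12911 J.
Q = ΔU + W = 12911 + 8607 = 21519 J.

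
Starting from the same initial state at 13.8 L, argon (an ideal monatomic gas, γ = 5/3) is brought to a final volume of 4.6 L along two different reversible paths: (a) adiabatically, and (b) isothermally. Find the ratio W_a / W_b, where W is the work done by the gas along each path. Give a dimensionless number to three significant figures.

Path (a) adiabatic: W = P₁V₁(1 − (V₁/V₂)^(γ−1))/(γ−1) → W_a/(P₁V₁) = -1.62.
Path (b) isothermal: W = P₁V₁ ln(V₂/V₁) → W_b/(P₁V₁) = -1.099.
W_a / W_b = -1.62 / -1.099 = 1.475.

W_a / W_b ≈ 1.47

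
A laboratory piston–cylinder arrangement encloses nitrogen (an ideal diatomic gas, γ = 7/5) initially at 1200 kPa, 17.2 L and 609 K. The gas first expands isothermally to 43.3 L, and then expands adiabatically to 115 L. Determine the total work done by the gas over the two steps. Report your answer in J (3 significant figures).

W_total ≈ 35700 J

Step 1 (isothermal): W = P₁V₁ ln(V₂/V₁) = (20640) ln(43.3/17.2) = 19056 J.
After step 1: P = 476.7 kPa, V = 43.3 L, T = 609 K.
Step 2 (adiabatic): W = (P₁V₁ − P₂V₂)/(γ−1) = (20640 − 13965)/0.4 = 16689 J.
W_total = 19056 + 16689 = 35744 J.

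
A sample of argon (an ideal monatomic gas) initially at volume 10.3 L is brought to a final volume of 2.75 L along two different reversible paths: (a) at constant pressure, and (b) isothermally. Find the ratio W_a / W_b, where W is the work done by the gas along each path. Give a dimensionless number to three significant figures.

W_a / W_b ≈ 0.555

Path (a) isobaric: W = P₁(V₂ − V₁) → W_a/(P₁V₁) = -0.733.
Path (b) isothermal: W = P₁V₁ ln(V₂/V₁) → W_b/(P₁V₁) = -1.321.
W_a / W_b = -0.733 / -1.321 = 0.5551.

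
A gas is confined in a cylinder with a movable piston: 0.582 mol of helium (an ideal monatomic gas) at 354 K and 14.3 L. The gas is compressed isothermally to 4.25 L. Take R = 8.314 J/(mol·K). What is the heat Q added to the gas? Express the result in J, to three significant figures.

Isothermal ⇒ ΔU = 0, so Q = W = nRT ln(V₂/V₁).
Q = (0.582)(8.314)(354) ln(4.25/14.3) = 1713 × -1.213 = -2078 J.

Q ≈ -2080 J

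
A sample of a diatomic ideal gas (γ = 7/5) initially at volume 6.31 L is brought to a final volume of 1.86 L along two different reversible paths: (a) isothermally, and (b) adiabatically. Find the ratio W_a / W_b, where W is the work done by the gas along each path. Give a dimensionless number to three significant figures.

W_a / W_b ≈ 0.776

Path (a) isothermal: W = P₁V₁ ln(V₂/V₁) → W_a/(P₁V₁) = -1.222.
Path (b) adiabatic: W = P₁V₁(1 − (V₁/V₂)^(γ−1))/(γ−1) → W_b/(P₁V₁) = -1.575.
W_a / W_b = -1.222 / -1.575 = 0.7755.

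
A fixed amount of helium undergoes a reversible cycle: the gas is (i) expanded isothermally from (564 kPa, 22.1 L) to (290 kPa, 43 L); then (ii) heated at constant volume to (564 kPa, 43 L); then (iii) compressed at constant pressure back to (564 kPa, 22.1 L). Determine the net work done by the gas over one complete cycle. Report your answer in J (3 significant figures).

W_net ≈ -3490 J

Leg (i): W = PᵢVᵢ ln(V_f/Vᵢ) = (12464) ln(43/22.1) = 8297 J.
Leg (ii): W = 0.
Leg (iii): W = PΔV = (564)(22.1 − 43) = -11788 J.
W_net = 8297 − 11788 = -3491 J.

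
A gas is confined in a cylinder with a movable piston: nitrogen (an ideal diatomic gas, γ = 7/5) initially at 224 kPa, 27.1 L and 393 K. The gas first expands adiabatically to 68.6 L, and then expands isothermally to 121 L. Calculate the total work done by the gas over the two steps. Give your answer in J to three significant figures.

Step 1 (adiabatic): W = (P₁V₁ − P₂V₂)/(γ−1) = (6070 − 4187)/0.4 = 4709 J.
After step 1: P = 61.03 kPa, V = 68.6 L, T = 271.1 K.
Step 2 (isothermal): W = P₁V₁ ln(V₂/V₁) = (4187) ln(121/68.6) = 2376 J.
W_total = 4709 + 2376 = 7085 J.

W_total ≈ 7090 J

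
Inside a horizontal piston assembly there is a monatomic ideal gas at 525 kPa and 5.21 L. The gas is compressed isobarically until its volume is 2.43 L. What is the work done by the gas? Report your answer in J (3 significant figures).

Isobaric: W = P ΔV.
W = (525 kPa)(2.43 − 5.21 L) = (525)(-2.78) = -1460 J.

W ≈ -1460 J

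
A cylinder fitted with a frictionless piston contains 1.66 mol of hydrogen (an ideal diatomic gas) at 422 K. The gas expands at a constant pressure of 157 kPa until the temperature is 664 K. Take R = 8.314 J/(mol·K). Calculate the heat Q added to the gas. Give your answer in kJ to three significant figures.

Q ≈ 11.7 kJ

Isobaric: W = nRΔT = (1.66)(8.314)(242) = 3340 J.
ΔU = nCᵥΔT with Cᵥ = 5R/2: ΔU = (1.66)(20.79)(242) = 8350 J.
Q = ΔU + W = 8350 + 3340 = 11690 J.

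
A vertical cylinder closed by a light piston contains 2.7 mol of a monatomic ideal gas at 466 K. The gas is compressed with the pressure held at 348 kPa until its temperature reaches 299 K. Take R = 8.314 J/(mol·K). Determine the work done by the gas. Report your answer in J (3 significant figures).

W ≈ -3750 J

Isobaric: W = P ΔV = nR ΔT.
W = (2.7)(8.314)(299 − 466) = -3749 J.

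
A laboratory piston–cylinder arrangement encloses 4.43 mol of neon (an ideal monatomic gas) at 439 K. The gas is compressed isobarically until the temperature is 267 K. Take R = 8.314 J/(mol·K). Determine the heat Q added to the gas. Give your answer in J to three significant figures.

Isobaric: W = nRΔT = (4.43)(8.314)(-172) = -6335 J.
ΔU = nCᵥΔT with Cᵥ = 3R/2: ΔU = (4.43)(12.47)(-172) = -9502 J.
Q = ΔU + W = -9502 − 6335 = -15837 J.

Q ≈ -15800 J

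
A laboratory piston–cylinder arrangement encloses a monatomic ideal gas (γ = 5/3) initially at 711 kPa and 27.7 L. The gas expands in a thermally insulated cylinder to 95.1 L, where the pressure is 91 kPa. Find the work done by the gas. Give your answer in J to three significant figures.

Adiabatic: W = (P₁V₁ − P₂V₂)/(γ − 1) with γ = 5/3.
P₁V₁ = 19695 J, P₂V₂ = 8654 J.
W = (19695 − 8654) / 0.6667 = 16561 J.

W ≈ 16600 J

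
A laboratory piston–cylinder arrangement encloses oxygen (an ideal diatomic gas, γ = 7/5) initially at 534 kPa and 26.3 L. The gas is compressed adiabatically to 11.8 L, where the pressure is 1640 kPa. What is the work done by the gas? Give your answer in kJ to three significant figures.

Adiabatic: W = (P₁V₁ − P₂V₂)/(γ − 1) with γ = 7/5.
P₁V₁ = 14044 J, P₂V₂ = 19352 J.
W = (14044 − 19352) / 0.4 = -13270 J.

W ≈ -13.3 kJ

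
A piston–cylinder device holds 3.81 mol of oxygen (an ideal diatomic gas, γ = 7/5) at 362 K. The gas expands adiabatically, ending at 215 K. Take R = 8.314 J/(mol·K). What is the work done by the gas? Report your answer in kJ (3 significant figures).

Adiabatic ⇒ Q = 0, so W_by = −ΔU = nCᵥ(T₁ − T₂).
Cᵥ = 5R/2 = 20.79 J/(mol·K).
W = (3.81)(20.79)(362 − 215) = 11641 J.

W ≈ 11.6 kJ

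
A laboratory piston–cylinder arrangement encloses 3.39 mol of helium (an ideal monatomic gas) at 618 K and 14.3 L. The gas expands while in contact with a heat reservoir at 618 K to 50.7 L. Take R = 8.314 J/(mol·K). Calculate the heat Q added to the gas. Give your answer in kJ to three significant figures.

Isothermal ⇒ ΔU = 0, so Q = W = nRT ln(V₂/V₁).
Q = (3.39)(8.314)(618) ln(50.7/14.3) = 17418 × 1.266 = 22045 J.

Q ≈ 22.0 kJ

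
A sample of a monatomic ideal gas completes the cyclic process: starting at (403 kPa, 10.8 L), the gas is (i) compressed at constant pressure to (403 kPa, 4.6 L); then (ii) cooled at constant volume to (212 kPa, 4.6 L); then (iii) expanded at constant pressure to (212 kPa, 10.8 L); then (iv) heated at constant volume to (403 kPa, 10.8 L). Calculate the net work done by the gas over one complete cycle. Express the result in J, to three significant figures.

W_net ≈ -1180 J

Constant-volume legs do no work.
W(i) = (403)(4.6 − 10.8) = -2499 J; W(iii) = (212)(10.8 − 4.6) = 1314 J.
W_net = -2499 + 1314 = -1184 J (the counter-clockwise enclosed area).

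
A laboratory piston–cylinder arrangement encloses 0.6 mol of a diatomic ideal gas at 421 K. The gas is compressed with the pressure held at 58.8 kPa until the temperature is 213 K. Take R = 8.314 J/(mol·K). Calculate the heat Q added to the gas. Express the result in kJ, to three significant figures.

Q ≈ -3.63 kJ

Isobaric: W = nRΔT = (0.6)(8.314)(-208) = -1038 J.
ΔU = nCᵥΔT with Cᵥ = 5R/2: ΔU = (0.6)(20.79)(-208) = -2594 J.
Q = ΔU + W = -2594 − 1038 = -3632 J.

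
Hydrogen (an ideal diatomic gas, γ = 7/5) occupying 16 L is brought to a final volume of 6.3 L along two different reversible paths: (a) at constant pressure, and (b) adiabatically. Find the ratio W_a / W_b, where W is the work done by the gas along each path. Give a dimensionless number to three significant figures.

Path (a) isobaric: W = P₁(V₂ − V₁) → W_a/(P₁V₁) = -0.6062.
Path (b) adiabatic: W = P₁V₁(1 − (V₁/V₂)^(γ−1))/(γ−1) → W_b/(P₁V₁) = -1.13.
W_a / W_b = -0.6062 / -1.13 = 0.5367.

W_a / W_b ≈ 0.537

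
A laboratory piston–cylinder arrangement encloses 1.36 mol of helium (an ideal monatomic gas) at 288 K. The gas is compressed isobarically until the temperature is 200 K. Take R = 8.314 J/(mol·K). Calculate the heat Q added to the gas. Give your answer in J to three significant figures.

Isobaric: W = nRΔT = (1.36)(8.314)(-88) = -995 J.
ΔU = nCᵥΔT with Cᵥ = 3R/2: ΔU = (1.36)(12.47)(-88) = -1493 J.
Q = ΔU + W = -1493 − 995 = -2488 J.

Q ≈ -2490 J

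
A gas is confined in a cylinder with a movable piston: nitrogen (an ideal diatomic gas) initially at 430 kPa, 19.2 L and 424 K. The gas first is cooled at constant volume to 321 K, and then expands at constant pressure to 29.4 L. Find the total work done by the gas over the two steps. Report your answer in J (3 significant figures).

Step 1 (isochoric): W = 0 (constant volume).
After step 1: P = 325.5 kPa (V unchanged).
Step 2 (isobaric): W = PΔV = (325.5 kPa)(29.4 − 19.2 L) = 3321 J.
W_total = 0 + 3321 = 3321 J.

W_total ≈ 3320 J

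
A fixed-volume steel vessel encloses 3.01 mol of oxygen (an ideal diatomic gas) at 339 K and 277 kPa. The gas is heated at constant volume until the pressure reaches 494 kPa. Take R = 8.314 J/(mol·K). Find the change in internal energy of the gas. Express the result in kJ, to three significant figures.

ΔU ≈ 16.6 kJ

Constant volume ⇒ W = 0, so Q = ΔU = nCᵥΔT with Cᵥ = 5R/2 = 20.79 J/(mol·K).
At constant V, T₂/T₁ = P₂/P₁ ⇒ ΔT = T₁(P₂/P₁ − 1) = 339·(494/277 − 1) = 265.6 K.
ΔU = (3.01)(20.79)(265.6) = 16615 J.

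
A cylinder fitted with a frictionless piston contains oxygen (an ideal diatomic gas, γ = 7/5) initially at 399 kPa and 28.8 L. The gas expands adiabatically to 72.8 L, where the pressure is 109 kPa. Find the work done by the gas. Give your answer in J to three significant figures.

W ≈ 8890 J

Adiabatic: W = (P₁V₁ − P₂V₂)/(γ − 1) with γ = 7/5.
P₁V₁ = 11491 J, P₂V₂ = 7935 J.
W = (11491 − 7935) / 0.4 = 8890 J.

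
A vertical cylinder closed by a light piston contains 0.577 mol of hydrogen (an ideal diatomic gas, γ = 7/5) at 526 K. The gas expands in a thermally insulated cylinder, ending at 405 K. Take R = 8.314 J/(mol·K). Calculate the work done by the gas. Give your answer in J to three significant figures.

W ≈ 1450 J

Adiabatic ⇒ Q = 0, so W_by = −ΔU = nCᵥ(T₁ − T₂).
Cᵥ = 5R/2 = 20.79 J/(mol·K).
W = (0.577)(20.79)(526 − 405) = 1451 J.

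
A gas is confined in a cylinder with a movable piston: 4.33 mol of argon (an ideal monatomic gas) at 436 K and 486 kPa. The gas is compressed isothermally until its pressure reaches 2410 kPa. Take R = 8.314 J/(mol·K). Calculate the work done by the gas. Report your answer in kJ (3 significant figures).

W ≈ -25.1 kJ

Isothermal process: W = nRT ln(V₂/V₁) = nRT ln(P₁/P₂).
W = (4.33)(8.314)(436) × ln(486/2410)
  = 15696 × ln(0.2017) = 15696 × -1.601
W_by_gas = -25132 J.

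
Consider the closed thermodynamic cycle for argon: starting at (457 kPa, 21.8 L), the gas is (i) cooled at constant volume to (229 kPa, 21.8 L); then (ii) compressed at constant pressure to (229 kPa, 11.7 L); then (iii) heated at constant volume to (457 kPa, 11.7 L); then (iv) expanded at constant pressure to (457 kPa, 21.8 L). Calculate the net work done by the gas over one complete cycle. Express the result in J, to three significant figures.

W_net ≈ 2300 J

Constant-volume legs do no work.
W(ii) = (229)(11.7 − 21.8) = -2313 J; W(iv) = (457)(21.8 − 11.7) = 4616 J.
W_net = -2313 + 4616 = 2303 J (the clockwise enclosed area).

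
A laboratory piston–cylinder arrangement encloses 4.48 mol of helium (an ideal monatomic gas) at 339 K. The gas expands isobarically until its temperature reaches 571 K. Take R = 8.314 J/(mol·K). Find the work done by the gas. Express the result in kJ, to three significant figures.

Isobaric: W = P ΔV = nR ΔT.
W = (4.48)(8.314)(571 − 339) = 8641 J.

W ≈ 8.64 kJ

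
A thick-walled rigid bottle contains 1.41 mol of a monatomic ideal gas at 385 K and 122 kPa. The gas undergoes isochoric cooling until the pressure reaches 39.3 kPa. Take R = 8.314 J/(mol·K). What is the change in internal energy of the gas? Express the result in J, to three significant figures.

Constant volume ⇒ W = 0, so Q = ΔU = nCᵥΔT with Cᵥ = 3R/2 = 12.47 J/(mol·K).
At constant V, T₂/T₁ = P₂/P₁ ⇒ ΔT = T₁(P₂/P₁ − 1) = 385·(39.3/122 − 1) = -261 K.
ΔU = (1.41)(12.47)(-261) = -4589 J.

ΔU ≈ -4590 J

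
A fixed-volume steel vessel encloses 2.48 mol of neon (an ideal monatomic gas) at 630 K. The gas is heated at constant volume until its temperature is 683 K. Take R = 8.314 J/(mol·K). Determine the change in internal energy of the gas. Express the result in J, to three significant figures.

ΔU ≈ 1640 J

Constant volume ⇒ W = 0, so Q = ΔU = nCᵥΔT with Cᵥ = 3R/2 = 12.47 J/(mol·K).
ΔU = (2.48)(12.47)(683 − 630) = 1639 J.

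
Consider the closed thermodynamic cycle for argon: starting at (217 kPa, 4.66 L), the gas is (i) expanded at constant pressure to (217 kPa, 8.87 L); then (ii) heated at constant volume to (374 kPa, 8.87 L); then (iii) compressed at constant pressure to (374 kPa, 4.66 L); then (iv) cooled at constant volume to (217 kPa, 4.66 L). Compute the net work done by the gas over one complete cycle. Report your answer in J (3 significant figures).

W_net ≈ -661 J

Constant-volume legs do no work.
W(i) = (217)(8.87 − 4.66) = 913.6 J; W(iii) = (374)(4.66 − 8.87) = -1575 J.
W_net = 913.6 − 1575 = -661 J (the counter-clockwise enclosed area).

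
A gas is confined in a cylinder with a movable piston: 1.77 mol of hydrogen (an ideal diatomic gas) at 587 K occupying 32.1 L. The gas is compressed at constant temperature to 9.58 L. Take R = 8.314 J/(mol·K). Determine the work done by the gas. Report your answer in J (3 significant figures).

Isothermal: W = nRT ln(V₂/V₁).
W = (1.77)(8.314)(587) × ln(9.58/32.1)
  = 8638 × -1.209
W_by_gas = -10445 J.

W ≈ -10400 J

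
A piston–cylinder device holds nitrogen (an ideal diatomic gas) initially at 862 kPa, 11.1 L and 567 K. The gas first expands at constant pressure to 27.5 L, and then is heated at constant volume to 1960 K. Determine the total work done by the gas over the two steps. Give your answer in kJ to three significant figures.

Step 1 (isobaric): W = PΔV = (862 kPa)(27.5 − 11.1 L) = 14137 J.
Step 2 (isochoric): W = 0 (constant volume).
W_total = 14137 + 0 = 14137 J.

W_total ≈ 14.1 kJ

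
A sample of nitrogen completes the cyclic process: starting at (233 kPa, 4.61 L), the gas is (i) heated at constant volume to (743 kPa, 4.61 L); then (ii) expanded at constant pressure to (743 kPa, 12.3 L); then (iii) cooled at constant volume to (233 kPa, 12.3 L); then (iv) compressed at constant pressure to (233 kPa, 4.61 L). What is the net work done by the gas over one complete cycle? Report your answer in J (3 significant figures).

W_net ≈ 3920 J

Constant-volume legs do no work.
W(ii) = (743)(12.3 − 4.61) = 5714 J; W(iv) = (233)(4.61 − 12.3) = -1792 J.
W_net = 5714 − 1792 = 3922 J (the clockwise enclosed area).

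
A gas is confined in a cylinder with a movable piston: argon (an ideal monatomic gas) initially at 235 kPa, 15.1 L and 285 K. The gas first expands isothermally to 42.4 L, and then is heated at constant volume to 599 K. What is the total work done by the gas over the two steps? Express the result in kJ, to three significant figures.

W_total ≈ 3.66 kJ

Step 1 (isothermal): W = P₁V₁ ln(V₂/V₁) = (3548) ln(42.4/15.1) = 3664 J.
Step 2 (isochoric): W = 0 (constant volume).
W_total = 3664 + 0 = 3664 J.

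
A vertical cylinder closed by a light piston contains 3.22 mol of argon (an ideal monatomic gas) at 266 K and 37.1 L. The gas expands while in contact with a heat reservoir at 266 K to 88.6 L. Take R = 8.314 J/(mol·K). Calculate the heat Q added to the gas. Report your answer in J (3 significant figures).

Q ≈ 6200 J

Isothermal ⇒ ΔU = 0, so Q = W = nRT ln(V₂/V₁).
Q = (3.22)(8.314)(266) ln(88.6/37.1) = 7121 × 0.8705 = 6199 J.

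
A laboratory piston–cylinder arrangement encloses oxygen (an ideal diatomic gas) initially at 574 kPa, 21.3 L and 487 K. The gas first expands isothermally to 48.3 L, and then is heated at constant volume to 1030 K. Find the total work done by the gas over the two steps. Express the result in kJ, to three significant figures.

W_total ≈ 10.0 kJ

Step 1 (isothermal): W = P₁V₁ ln(V₂/V₁) = (12226) ln(48.3/21.3) = 10010 J.
Step 2 (isochoric): W = 0 (constant volume).
W_total = 10010 + 0 = 10010 J.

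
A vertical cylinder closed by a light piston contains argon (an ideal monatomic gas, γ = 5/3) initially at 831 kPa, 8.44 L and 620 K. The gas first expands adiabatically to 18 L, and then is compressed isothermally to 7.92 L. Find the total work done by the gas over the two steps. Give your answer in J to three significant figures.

W_total ≈ 696 J

Step 1 (adiabatic): W = (P₁V₁ − P₂V₂)/(γ−1) = (7014 − 4233)/0.667 = 4171 J.
After step 1: P = 235.2 kPa, V = 18 L, T = 374.2 K.
Step 2 (isothermal): W = P₁V₁ ln(V₂/V₁) = (4233) ln(7.92/18) = -3475 J.
W_total = 4171 − 3475 = 695.6 J.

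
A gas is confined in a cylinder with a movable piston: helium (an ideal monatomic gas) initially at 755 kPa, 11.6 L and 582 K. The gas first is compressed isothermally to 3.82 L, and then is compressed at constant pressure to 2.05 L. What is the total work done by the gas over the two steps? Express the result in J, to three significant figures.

Step 1 (isothermal): W = P₁V₁ ln(V₂/V₁) = (8758) ln(3.82/11.6) = -9728 J.
After step 1: P = 2293 kPa, V = 3.82 L, T = 582 K.
Step 2 (isobaric): W = PΔV = (2293 kPa)(2.05 − 3.82 L) = -4058 J.
W_total = -9728 − 4058 = -13786 J.

W_total ≈ -13800 J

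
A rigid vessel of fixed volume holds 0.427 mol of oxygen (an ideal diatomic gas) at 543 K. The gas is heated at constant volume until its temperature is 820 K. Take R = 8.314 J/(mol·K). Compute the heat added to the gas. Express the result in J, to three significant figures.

Q ≈ 2460 J

Constant volume ⇒ W = 0, so Q = ΔU = nCᵥΔT with Cᵥ = 5R/2 = 20.79 J/(mol·K).
ΔU = (0.427)(20.79)(820 − 543) = 2458 J.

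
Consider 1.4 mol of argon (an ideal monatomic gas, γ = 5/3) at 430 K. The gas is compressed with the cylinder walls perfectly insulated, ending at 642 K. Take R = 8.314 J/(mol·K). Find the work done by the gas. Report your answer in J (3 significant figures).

Adiabatic ⇒ Q = 0, so W_by = −ΔU = nCᵥ(T₁ − T₂).
Cᵥ = 3R/2 = 12.47 J/(mol·K).
W = (1.4)(12.47)(430 − 642) = -3701 J.

W ≈ -3700 J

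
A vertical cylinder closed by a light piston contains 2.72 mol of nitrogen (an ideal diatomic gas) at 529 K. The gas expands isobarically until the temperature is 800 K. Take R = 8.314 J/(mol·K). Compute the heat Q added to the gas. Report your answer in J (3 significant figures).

Isobaric: W = nRΔT = (2.72)(8.314)(271) = 6128 J.
ΔU = nCᵥΔT with Cᵥ = 5R/2: ΔU = (2.72)(20.79)(271) = 15321 J.
Q = ΔU + W = 15321 + 6128 = 21449 J.

Q ≈ 21400 J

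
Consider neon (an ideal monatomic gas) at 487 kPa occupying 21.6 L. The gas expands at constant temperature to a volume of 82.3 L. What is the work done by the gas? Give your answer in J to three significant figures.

Isothermal: W = nRT ln(V₂/V₁) = P₁V₁ ln(V₂/V₁).
P₁V₁ = (487 kPa)(21.6 L) = 10519 J.
W = 10519 × ln(82.3/21.6) = 10519 × 1.338
W_by_gas = 14071 J.

W ≈ 14100 J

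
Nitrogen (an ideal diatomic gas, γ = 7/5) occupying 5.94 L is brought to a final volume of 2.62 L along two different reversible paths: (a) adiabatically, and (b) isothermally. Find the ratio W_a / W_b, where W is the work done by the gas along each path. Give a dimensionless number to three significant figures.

W_a / W_b ≈ 1.18

Path (a) adiabatic: W = P₁V₁(1 − (V₁/V₂)^(γ−1))/(γ−1) → W_a/(P₁V₁) = -0.9684.
Path (b) isothermal: W = P₁V₁ ln(V₂/V₁) → W_b/(P₁V₁) = -0.8185.
W_a / W_b = -0.9684 / -0.8185 = 1.183.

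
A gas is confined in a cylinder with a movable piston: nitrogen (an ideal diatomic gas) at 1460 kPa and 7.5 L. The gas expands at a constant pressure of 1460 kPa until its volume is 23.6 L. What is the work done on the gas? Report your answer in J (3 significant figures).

Isobaric: W = P ΔV.
W = (1460 kPa)(23.6 − 7.5 L) = (1460)(16.1) = 23506 J.
Work on gas = −W_by = -23506 J.

W ≈ -23500 J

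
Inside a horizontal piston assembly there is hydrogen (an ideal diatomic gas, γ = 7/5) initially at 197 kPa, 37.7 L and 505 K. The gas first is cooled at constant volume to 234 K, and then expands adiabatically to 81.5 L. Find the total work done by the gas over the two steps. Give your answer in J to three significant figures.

Step 1 (isochoric): W = 0 (constant volume).
After step 1: P = 91.28 kPa (V unchanged).
Step 2 (adiabatic): W = (P₁V₁ − P₂V₂)/(γ−1) = (3441 − 2528)/0.4 = 2283 J.
W_total = 0 + 2283 = 2283 J.

W_total ≈ 2280 J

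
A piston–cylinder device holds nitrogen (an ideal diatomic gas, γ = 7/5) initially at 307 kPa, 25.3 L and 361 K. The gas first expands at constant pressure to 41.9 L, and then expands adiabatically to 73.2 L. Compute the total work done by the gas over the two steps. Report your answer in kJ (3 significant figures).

W_total ≈ 11.5 kJ

Step 1 (isobaric): W = PΔV = (307 kPa)(41.9 − 25.3 L) = 5096 J.
After step 1: P = 307 kPa, V = 41.9 L, T = 597.9 K.
Step 2 (adiabatic): W = (P₁V₁ − P₂V₂)/(γ−1) = (12863 − 10290)/0.4 = 6432 J.
W_total = 5096 + 6432 = 11528 J.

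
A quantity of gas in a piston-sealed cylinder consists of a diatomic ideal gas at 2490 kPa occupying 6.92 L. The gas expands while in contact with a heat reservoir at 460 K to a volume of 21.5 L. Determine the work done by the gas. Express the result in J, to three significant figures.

Isothermal: W = nRT ln(V₂/V₁) = P₁V₁ ln(V₂/V₁).
P₁V₁ = (2490 kPa)(6.92 L) = 17231 J.
W = 17231 × ln(21.5/6.92) = 17231 × 1.134
W_by_gas = 19533 J.

W ≈ 19500 J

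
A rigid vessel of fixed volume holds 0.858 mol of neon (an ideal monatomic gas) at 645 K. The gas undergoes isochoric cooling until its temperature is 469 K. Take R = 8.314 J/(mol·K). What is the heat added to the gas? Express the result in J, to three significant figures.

Q ≈ -1880 J

Constant volume ⇒ W = 0, so Q = ΔU = nCᵥΔT with Cᵥ = 3R/2 = 12.47 J/(mol·K).
ΔU = (0.858)(12.47)(469 − 645) = -1883 J.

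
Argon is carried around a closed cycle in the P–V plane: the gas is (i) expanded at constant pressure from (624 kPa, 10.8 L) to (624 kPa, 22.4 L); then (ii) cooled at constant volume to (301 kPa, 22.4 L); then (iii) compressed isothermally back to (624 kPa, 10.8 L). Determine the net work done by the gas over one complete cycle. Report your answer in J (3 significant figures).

W_net ≈ 2320 J

Leg (i): W = PΔV = (624)(22.4 − 10.8) = 7238 J.
Leg (ii): W = 0.
Leg (iii): W = PᵢVᵢ ln(V_f/Vᵢ) = (6742) ln(10.8/22.4) = -4919 J.
W_net = 7238 − 4919 = 2320 J.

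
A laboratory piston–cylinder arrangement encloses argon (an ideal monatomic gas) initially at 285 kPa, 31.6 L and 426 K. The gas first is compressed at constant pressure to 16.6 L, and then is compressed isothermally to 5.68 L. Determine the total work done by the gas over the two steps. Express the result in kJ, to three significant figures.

Step 1 (isobaric): W = PΔV = (285 kPa)(16.6 − 31.6 L) = -4275 J.
After step 1: P = 285 kPa, V = 16.6 L, T = 223.8 K.
Step 2 (isothermal): W = P₁V₁ ln(V₂/V₁) = (4731) ln(5.68/16.6) = -5074 J.
W_total = -4275 − 5074 = -9349 J.

W_total ≈ -9.35 kJ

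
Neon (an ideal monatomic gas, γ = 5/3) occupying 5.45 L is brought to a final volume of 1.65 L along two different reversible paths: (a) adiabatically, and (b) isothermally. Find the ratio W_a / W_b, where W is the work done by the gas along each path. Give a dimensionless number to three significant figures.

Path (a) adiabatic: W = P₁V₁(1 − (V₁/V₂)^(γ−1))/(γ−1) → W_a/(P₁V₁) = -1.827.
Path (b) isothermal: W = P₁V₁ ln(V₂/V₁) → W_b/(P₁V₁) = -1.195.
W_a / W_b = -1.827 / -1.195 = 1.529.

W_a / W_b ≈ 1.53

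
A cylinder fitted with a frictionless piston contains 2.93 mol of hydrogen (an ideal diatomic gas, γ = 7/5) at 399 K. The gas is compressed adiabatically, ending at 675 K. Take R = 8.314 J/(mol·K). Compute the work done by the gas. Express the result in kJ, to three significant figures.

Adiabatic ⇒ Q = 0, so W_by = −ΔU = nCᵥ(T₁ − T₂).
Cᵥ = 5R/2 = 20.79 J/(mol·K).
W = (2.93)(20.79)(399 − 675) = -16808 J.

W ≈ -16.8 kJ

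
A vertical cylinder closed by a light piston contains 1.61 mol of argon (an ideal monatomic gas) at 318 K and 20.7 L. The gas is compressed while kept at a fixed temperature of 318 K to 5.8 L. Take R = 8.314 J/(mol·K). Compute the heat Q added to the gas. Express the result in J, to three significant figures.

Q ≈ -5420 J

Isothermal ⇒ ΔU = 0, so Q = W = nRT ln(V₂/V₁).
Q = (1.61)(8.314)(318) ln(5.8/20.7) = 4257 × -1.272 = -5416 J.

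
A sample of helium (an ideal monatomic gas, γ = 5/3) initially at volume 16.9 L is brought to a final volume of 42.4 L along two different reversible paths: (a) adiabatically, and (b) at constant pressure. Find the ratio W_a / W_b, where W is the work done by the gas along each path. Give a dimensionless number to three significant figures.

W_a / W_b ≈ 0.456

Path (a) adiabatic: W = P₁V₁(1 − (V₁/V₂)^(γ−1))/(γ−1) → W_a/(P₁V₁) = 0.6876.
Path (b) isobaric: W = P₁(V₂ − V₁) → W_b/(P₁V₁) = 1.509.
W_a / W_b = 0.6876 / 1.509 = 0.4557.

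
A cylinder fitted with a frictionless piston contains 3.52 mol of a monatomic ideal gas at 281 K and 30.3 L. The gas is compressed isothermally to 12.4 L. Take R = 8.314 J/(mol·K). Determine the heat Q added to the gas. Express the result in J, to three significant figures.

Q ≈ -7350 J

Isothermal ⇒ ΔU = 0, so Q = W = nRT ln(V₂/V₁).
Q = (3.52)(8.314)(281) ln(12.4/30.3) = 8224 × -0.8935 = -7347 J.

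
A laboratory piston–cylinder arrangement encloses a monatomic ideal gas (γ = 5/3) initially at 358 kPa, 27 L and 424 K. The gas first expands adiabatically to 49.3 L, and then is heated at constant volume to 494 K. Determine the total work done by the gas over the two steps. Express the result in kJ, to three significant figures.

Step 1 (adiabatic): W = (P₁V₁ − P₂V₂)/(γ−1) = (9666 − 6470)/0.667 = 4794 J.
Step 2 (isochoric): W = 0 (constant volume).
W_total = 4794 + 0 = 4794 J.

W_total ≈ 4.79 kJ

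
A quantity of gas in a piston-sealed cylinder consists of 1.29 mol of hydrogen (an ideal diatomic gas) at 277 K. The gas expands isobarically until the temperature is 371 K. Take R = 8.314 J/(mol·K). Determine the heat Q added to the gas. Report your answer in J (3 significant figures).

Isobaric: W = nRΔT = (1.29)(8.314)(94) = 1008 J.
ΔU = nCᵥΔT with Cᵥ = 5R/2: ΔU = (1.29)(20.79)(94) = 2520 J.
Q = ΔU + W = 2520 + 1008 = 3529 J.

Q ≈ 3530 J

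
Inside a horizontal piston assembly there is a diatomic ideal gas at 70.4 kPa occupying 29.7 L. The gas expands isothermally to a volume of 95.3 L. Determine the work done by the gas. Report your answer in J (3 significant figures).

W ≈ 2440 J

Isothermal: W = nRT ln(V₂/V₁) = P₁V₁ ln(V₂/V₁).
P₁V₁ = (70.4 kPa)(29.7 L) = 2091 J.
W = 2091 × ln(95.3/29.7) = 2091 × 1.166
W_by_gas = 2438 J.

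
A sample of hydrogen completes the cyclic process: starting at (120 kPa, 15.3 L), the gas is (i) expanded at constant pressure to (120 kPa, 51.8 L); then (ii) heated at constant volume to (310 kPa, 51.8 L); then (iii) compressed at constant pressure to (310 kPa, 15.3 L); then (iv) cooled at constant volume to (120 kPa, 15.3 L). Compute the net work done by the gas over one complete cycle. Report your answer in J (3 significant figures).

W_net ≈ -6940 J

Constant-volume legs do no work.
W(i) = (120)(51.8 − 15.3) = 4380 J; W(iii) = (310)(15.3 − 51.8) = -11315 J.
W_net = 4380 − 11315 = -6935 J (the counter-clockwise enclosed area).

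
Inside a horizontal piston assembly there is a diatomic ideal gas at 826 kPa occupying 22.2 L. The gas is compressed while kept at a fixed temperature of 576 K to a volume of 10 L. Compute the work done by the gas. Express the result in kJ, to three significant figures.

Isothermal: W = nRT ln(V₂/V₁) = P₁V₁ ln(V₂/V₁).
P₁V₁ = (826 kPa)(22.2 L) = 18337 J.
W = 18337 × ln(10/22.2) = 18337 × -0.7975
W_by_gas = -14624 J.

W ≈ -14.6 kJ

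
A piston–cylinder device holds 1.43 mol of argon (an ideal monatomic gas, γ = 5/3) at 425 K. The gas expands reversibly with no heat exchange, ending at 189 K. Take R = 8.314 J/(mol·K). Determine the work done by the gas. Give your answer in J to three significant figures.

Adiabatic ⇒ Q = 0, so W_by = −ΔU = nCᵥ(T₁ − T₂).
Cᵥ = 3R/2 = 12.47 J/(mol·K).
W = (1.43)(12.47)(425 − 189) = 4209 J.

W ≈ 4210 J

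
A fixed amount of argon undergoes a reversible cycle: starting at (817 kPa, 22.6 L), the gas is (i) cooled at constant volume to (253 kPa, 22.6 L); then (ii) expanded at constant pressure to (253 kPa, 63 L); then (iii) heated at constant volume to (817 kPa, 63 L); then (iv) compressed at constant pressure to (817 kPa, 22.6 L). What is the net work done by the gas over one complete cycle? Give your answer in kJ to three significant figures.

Constant-volume legs do no work.
W(ii) = (253)(63 − 22.6) = 10221 J; W(iv) = (817)(22.6 − 63) = -33007 J.
W_net = 10221 − 33007 = -22786 J (the counter-clockwise enclosed area).

W_net ≈ -22.8 kJ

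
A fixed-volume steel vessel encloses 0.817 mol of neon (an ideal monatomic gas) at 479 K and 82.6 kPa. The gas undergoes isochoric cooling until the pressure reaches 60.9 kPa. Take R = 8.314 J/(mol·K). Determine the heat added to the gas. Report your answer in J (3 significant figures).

Q ≈ -1280 J

Constant volume ⇒ W = 0, so Q = ΔU = nCᵥΔT with Cᵥ = 3R/2 = 12.47 J/(mol·K).
At constant V, T₂/T₁ = P₂/P₁ ⇒ ΔT = T₁(P₂/P₁ − 1) = 479·(60.9/82.6 − 1) = -125.8 K.
ΔU = (0.817)(12.47)(-125.8) = -1282 J.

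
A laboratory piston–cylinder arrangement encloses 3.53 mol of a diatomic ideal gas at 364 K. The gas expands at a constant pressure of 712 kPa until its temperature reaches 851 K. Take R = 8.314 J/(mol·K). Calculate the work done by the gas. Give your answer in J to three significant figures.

Isobaric: W = P ΔV = nR ΔT.
W = (3.53)(8.314)(851 − 364) = 14293 J.

W ≈ 14300 J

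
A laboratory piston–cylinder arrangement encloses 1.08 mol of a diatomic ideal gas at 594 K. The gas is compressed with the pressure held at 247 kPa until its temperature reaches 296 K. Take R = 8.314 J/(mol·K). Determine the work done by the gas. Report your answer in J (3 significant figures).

W ≈ -2680 J

Isobaric: W = P ΔV = nR ΔT.
W = (1.08)(8.314)(296 − 594) = -2676 J.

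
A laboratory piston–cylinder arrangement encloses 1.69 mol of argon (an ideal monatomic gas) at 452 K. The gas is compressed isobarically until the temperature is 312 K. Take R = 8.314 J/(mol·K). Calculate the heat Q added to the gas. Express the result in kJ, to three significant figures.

Isobaric: W = nRΔT = (1.69)(8.314)(-140) = -1967 J.
ΔU = nCᵥΔT with Cᵥ = 3R/2: ΔU = (1.69)(12.47)(-140) = -2951 J.
Q = ΔU + W = -2951 − 1967 = -4918 J.

Q ≈ -4.92 kJ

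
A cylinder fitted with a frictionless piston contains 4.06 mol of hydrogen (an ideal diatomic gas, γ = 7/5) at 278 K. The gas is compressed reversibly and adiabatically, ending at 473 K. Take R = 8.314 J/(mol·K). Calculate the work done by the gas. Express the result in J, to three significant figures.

W ≈ -16500 J

Adiabatic ⇒ Q = 0, so W_by = −ΔU = nCᵥ(T₁ − T₂).
Cᵥ = 5R/2 = 20.79 J/(mol·K).
W = (4.06)(20.79)(278 − 473) = -16455 J.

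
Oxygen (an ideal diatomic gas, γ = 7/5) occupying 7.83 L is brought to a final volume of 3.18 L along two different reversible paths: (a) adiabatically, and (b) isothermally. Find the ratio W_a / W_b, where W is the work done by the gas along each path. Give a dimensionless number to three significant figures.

W_a / W_b ≈ 1.20

Path (a) adiabatic: W = P₁V₁(1 − (V₁/V₂)^(γ−1))/(γ−1) → W_a/(P₁V₁) = -1.085.
Path (b) isothermal: W = P₁V₁ ln(V₂/V₁) → W_b/(P₁V₁) = -0.9011.
W_a / W_b = -1.085 / -0.9011 = 1.204.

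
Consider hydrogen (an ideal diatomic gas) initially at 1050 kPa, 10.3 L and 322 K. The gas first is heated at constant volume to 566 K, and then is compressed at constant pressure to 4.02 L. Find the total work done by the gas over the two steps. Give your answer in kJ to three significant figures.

W_total ≈ -11.6 kJ

Step 1 (isochoric): W = 0 (constant volume).
After step 1: P = 1846 kPa (V unchanged).
Step 2 (isobaric): W = PΔV = (1846 kPa)(4.02 − 10.3 L) = -11591 J.
W_total = 0 − 11591 = -11591 J.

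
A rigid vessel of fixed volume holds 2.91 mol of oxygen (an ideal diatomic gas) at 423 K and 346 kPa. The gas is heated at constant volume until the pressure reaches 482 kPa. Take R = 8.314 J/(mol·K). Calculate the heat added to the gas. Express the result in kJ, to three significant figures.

Constant volume ⇒ W = 0, so Q = ΔU = nCᵥΔT with Cᵥ = 5R/2 = 20.79 J/(mol·K).
At constant V, T₂/T₁ = P₂/P₁ ⇒ ΔT = T₁(P₂/P₁ − 1) = 423·(482/346 − 1) = 166.3 K.
ΔU = (2.91)(20.79)(166.3) = 10056 J.

Q ≈ 10.1 kJ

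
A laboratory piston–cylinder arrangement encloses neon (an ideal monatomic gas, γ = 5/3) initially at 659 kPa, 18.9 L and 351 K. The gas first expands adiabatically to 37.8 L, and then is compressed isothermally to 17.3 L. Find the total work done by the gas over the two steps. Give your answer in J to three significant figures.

Step 1 (adiabatic): W = (P₁V₁ − P₂V₂)/(γ−1) = (12455 − 7846)/0.667 = 6913 J.
After step 1: P = 207.6 kPa, V = 37.8 L, T = 221.1 K.
Step 2 (isothermal): W = P₁V₁ ln(V₂/V₁) = (7846) ln(17.3/37.8) = -6133 J.
W_total = 6913 − 6133 = 780.7 J.

W_total ≈ 781 J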